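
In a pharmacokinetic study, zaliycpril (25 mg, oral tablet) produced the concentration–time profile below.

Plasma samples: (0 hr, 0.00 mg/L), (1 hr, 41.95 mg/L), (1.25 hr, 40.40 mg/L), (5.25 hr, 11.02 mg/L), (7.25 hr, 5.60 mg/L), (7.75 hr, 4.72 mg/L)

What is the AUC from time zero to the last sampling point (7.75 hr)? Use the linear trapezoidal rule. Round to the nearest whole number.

Trapezoidal AUC_0→7.75:
  [0→1]: (0.00+41.95)/2 × 1 = 20.975
  [1→1.25]: (41.95+40.40)/2 × 0.25 = 10.29375
  [1.25→5.25]: (40.40+11.02)/2 × 4 = 102.84
  [5.25→7.25]: (11.02+5.60)/2 × 2 = 16.62
  [7.25→7.75]: (5.60+4.72)/2 × 0.5 = 2.58
  Sum = 153.30875 mg/L·hr

AUC = 153 mg/L·hr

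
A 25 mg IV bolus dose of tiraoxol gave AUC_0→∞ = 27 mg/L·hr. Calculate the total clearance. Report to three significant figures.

CL = 0.926 L/hr

CL = Dose_iv / AUC_0→∞
   = 25 / 27 = 0.925926 L/hr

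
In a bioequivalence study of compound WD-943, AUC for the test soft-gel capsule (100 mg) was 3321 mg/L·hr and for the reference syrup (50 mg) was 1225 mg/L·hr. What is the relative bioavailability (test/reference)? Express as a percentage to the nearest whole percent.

F_rel = 136%

F_rel = (AUC_test/D_test) / (AUC_ref/D_ref)
      = (3321/100) / (1225/50)
      = 33.21 / 24.5 = 1.3555 = 135.55%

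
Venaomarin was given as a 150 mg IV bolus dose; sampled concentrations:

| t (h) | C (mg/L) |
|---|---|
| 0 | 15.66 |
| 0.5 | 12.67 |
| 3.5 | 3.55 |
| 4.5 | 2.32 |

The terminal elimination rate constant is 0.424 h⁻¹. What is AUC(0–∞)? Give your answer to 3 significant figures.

Trapezoidal AUC_0→4.5:
  [0→0.5]: (15.66+12.67)/2 × 0.5 = 7.0825
  [0.5→3.5]: (12.67+3.55)/2 × 3 = 24.33
  [3.5→4.5]: (3.55+2.32)/2 × 1 = 2.935
  Sum = 34.3475 mg/L·h
Extrapolated tail: C_last / k_e = 2.32 / 0.424 = 5.472
AUC_0→∞ = 34.3475 + 5.472 = 39.8195 mg/L·h

AUC = 39.8 mg/L·h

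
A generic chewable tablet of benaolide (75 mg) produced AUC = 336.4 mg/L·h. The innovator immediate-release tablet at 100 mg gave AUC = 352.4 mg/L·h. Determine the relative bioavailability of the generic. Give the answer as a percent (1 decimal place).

F_rel = 127.3%

F_rel = (AUC_test/D_test) / (AUC_ref/D_ref)
      = (336.4/75) / (352.4/100)
      = 4.48533 / 3.524 = 1.2728 = 127.28%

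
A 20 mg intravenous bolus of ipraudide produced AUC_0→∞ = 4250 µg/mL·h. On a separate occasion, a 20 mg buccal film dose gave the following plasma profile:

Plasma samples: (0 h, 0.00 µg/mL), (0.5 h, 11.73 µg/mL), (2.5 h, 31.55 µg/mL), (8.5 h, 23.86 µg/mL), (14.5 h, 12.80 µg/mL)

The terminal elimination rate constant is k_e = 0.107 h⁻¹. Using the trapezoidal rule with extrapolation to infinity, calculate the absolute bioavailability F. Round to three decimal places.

Trapezoidal AUC_0→14.5 (buccal film):
  [0→0.5]: (0.00+11.73)/2 × 0.5 = 2.9325
  [0.5→2.5]: (11.73+31.55)/2 × 2 = 43.28
  [2.5→8.5]: (31.55+23.86)/2 × 6 = 166.23
  [8.5→14.5]: (23.86+12.80)/2 × 6 = 109.98
  Sum = 322.4225 µg/mL·h
Tail: C_last/k_e = 12.80/0.107 = 119.626
AUC_0→∞ (buccal film) = 322.4225 + 119.626 = 442.0485 µg/mL·h
F = (AUC_ev/D_ev)/(AUC_iv/D_iv) = (442.0485/20)/(4250/20) = 22.102425/212.5 = 0.1040

F = 0.104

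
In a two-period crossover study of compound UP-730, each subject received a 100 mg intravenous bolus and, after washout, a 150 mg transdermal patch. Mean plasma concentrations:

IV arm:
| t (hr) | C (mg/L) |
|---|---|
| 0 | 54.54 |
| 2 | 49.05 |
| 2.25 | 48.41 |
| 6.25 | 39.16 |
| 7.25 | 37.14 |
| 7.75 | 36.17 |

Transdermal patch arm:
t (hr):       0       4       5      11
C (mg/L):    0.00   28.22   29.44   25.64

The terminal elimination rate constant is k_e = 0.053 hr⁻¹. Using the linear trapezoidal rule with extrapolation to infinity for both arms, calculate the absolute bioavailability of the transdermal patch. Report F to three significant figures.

F = 0.475

Trapezoidal AUC_0→7.75 (IV):
  [0→2]: (54.54+49.05)/2 × 2 = 103.59
  [2→2.25]: (49.05+48.41)/2 × 0.25 = 12.1825
  [2.25→6.25]: (48.41+39.16)/2 × 4 = 175.14
  [6.25→7.25]: (39.16+37.14)/2 × 1 = 38.15
  [7.25→7.75]: (37.14+36.17)/2 × 0.5 = 18.3275
  Sum = 347.39 mg/L·hr
IV tail: 36.17/0.053 = 682.453; AUC_iv,0→∞ = 347.39 + 682.453 = 1029.843 mg/L·hr
Trapezoidal AUC_0→11 (transdermal patch):
  [0→4]: (0.00+28.22)/2 × 4 = 56.44
  [4→5]: (28.22+29.44)/2 × 1 = 28.83
  [5→11]: (29.44+25.64)/2 × 6 = 165.24
  Sum = 250.51 mg/L·hr
transdermal patch tail: 25.64/0.053 = 483.774; AUC_ev,0→∞ = 250.51 + 483.774 = 734.284 mg/L·hr
F = (AUC_ev/D_ev)/(AUC_iv/D_iv) = (734.284/150)/(1029.843/100) = 4.89523/10.29843 = 0.4753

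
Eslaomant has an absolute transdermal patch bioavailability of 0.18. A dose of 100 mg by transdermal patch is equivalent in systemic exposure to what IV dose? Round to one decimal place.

Systemic exposure from an extravascular dose = F × D_ev, so the equivalent IV dose is F × D_ev.
D_iv = F × D_ev = 0.18 × 100 = 18 mg

D_iv = 18.0 mg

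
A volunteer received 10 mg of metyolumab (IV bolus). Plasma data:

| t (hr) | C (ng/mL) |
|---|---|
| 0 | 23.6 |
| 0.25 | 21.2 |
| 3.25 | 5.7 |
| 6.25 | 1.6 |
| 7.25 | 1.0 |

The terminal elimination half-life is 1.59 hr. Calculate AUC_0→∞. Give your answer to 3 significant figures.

AUC = 60.5 ng/mL·hr

Trapezoidal AUC_0→7.25:
  [0→0.25]: (23.6+21.2)/2 × 0.25 = 5.6
  [0.25→3.25]: (21.2+5.7)/2 × 3 = 40.35
  [3.25→6.25]: (5.7+1.6)/2 × 3 = 10.95
  [6.25→7.25]: (1.6+1.0)/2 × 1 = 1.3
  Sum = 58.2 ng/mL·hr
k_e = ln2 / t½ = 0.693147 / 1.59 = 0.4359 hr^-1
Extrapolated tail: C_last / k_e = 1.0 / 0.4359 = 2.294
AUC_0→∞ = 58.2 + 2.294 = 60.494 ng/mL·hr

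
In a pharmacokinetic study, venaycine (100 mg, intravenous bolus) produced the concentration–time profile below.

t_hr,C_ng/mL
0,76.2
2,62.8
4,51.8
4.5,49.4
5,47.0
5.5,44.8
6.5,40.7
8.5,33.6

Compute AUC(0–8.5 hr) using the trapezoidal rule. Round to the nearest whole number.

AUC = 443 ng/mL·hr

Trapezoidal AUC_0→8.5:
  [0→2]: (76.2+62.8)/2 × 2 = 139.0
  [2→4]: (62.8+51.8)/2 × 2 = 114.6
  [4→4.5]: (51.8+49.4)/2 × 0.5 = 25.3
  [4.5→5]: (49.4+47.0)/2 × 0.5 = 24.1
  [5→5.5]: (47.0+44.8)/2 × 0.5 = 22.95
  [5.5→6.5]: (44.8+40.7)/2 × 1 = 42.75
  [6.5→8.5]: (40.7+33.6)/2 × 2 = 74.3
  Sum = 443.0 ng/mL·hr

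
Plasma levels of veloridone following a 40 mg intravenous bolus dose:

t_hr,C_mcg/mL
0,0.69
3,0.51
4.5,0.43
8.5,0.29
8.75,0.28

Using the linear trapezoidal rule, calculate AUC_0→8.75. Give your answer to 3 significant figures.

AUC = 4.02 mcg/mL·hr

Trapezoidal AUC_0→8.75:
  [0→3]: (0.69+0.51)/2 × 3 = 1.8
  [3→4.5]: (0.51+0.43)/2 × 1.5 = 0.705
  [4.5→8.5]: (0.43+0.29)/2 × 4 = 1.44
  [8.5→8.75]: (0.29+0.28)/2 × 0.25 = 0.07125
  Sum = 4.01625 mcg/mL·hr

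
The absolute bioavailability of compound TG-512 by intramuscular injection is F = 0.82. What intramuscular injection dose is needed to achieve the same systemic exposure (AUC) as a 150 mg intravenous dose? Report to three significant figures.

D_intramuscular = 183 mg

For equal systemic exposure: F × D_ev = D_iv
D_ev = D_iv / F = 150 / 0.82 = 182.927 mg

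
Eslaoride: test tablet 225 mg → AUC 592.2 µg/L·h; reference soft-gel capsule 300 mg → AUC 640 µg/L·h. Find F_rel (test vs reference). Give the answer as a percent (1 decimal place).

F_rel = 123.4%

F_rel = (AUC_test/D_test) / (AUC_ref/D_ref)
      = (592.2/225) / (640/300)
      = 2.632 / 2.13333 = 1.2338 = 123.38%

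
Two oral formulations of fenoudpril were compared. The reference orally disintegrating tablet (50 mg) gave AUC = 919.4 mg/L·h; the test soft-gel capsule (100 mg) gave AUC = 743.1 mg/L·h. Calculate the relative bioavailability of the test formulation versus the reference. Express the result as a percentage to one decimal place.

F_rel = (AUC_test/D_test) / (AUC_ref/D_ref)
      = (743.1/100) / (919.4/50)
      = 7.431 / 18.388 = 0.4041 = 40.41%

F_rel = 40.4%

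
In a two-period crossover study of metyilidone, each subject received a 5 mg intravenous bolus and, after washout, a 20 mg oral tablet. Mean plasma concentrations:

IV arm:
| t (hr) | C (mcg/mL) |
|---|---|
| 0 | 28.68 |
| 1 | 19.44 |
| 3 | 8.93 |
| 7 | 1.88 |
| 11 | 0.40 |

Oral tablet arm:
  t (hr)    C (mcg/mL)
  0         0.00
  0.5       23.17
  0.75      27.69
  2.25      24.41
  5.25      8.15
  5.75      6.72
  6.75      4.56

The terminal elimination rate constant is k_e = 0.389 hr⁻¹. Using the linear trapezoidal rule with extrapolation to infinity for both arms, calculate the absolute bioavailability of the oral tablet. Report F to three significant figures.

F = 0.380

Trapezoidal AUC_0→11 (IV):
  [0→1]: (28.68+19.44)/2 × 1 = 24.06
  [1→3]: (19.44+8.93)/2 × 2 = 28.37
  [3→7]: (8.93+1.88)/2 × 4 = 21.62
  [7→11]: (1.88+0.40)/2 × 4 = 4.56
  Sum = 78.61 mcg/mL·hr
IV tail: 0.40/0.389 = 1.028; AUC_iv,0→∞ = 78.61 + 1.028 = 79.638 mcg/mL·hr
Trapezoidal AUC_0→6.75 (oral tablet):
  [0→0.5]: (0.00+23.17)/2 × 0.5 = 5.7925
  [0.5→0.75]: (23.17+27.69)/2 × 0.25 = 6.3575
  [0.75→2.25]: (27.69+24.41)/2 × 1.5 = 39.075
  [2.25→5.25]: (24.41+8.15)/2 × 3 = 48.84
  [5.25→5.75]: (8.15+6.72)/2 × 0.5 = 3.7175
  [5.75→6.75]: (6.72+4.56)/2 × 1 = 5.64
  Sum = 109.4225 mcg/mL·hr
oral tablet tail: 4.56/0.389 = 11.722; AUC_ev,0→∞ = 109.4225 + 11.722 = 121.1445 mcg/mL·hr
F = (AUC_ev/D_ev)/(AUC_iv/D_iv) = (121.1445/20)/(79.638/5) = 6.057225/15.9276 = 0.3803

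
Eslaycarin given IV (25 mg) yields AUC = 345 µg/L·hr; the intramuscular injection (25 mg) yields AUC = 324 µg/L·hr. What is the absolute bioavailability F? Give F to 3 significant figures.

F = (AUC_ev / D_ev) / (AUC_iv / D_iv)
  = (324/25) / (345/25)
  = 12.96 / 13.8 = 0.9391

F = 0.939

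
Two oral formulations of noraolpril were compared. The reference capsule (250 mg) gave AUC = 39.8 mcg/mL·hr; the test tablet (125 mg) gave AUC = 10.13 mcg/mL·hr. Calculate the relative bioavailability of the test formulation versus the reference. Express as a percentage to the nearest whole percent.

F_rel = (AUC_test/D_test) / (AUC_ref/D_ref)
      = (10.13/125) / (39.8/250)
      = 0.08104 / 0.1592 = 0.5090 = 50.90%

F_rel = 51%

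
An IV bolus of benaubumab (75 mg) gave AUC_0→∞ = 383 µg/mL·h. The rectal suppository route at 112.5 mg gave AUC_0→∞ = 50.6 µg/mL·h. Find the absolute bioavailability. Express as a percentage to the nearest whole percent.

F = (AUC_ev / D_ev) / (AUC_iv / D_iv)
  = (50.6/112.5) / (383/75)
  = 0.449778 / 5.10667 = 0.0881
  = 8.81%

F = 9%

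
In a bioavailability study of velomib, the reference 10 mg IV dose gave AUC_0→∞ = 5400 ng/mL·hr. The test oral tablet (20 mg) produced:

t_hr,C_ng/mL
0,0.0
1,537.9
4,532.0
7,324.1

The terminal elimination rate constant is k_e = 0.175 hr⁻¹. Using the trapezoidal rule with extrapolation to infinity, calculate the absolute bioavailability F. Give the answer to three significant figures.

Trapezoidal AUC_0→7 (oral tablet):
  [0→1]: (0.0+537.9)/2 × 1 = 268.95
  [1→4]: (537.9+532.0)/2 × 3 = 1604.85
  [4→7]: (532.0+324.1)/2 × 3 = 1284.15
  Sum = 3157.95 ng/mL·hr
Tail: C_last/k_e = 324.1/0.175 = 1852.000
AUC_0→∞ (oral tablet) = 3157.95 + 1852.000 = 5009.95 ng/mL·hr
F = (AUC_ev/D_ev)/(AUC_iv/D_iv) = (5009.95/20)/(5400/10) = 250.4975/540 = 0.4639

F = 0.464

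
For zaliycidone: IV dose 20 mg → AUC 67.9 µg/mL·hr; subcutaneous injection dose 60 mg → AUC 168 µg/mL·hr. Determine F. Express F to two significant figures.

F = (AUC_ev / D_ev) / (AUC_iv / D_iv)
  = (168/60) / (67.9/20)
  = 2.8 / 3.395 = 0.8247

F = 0.82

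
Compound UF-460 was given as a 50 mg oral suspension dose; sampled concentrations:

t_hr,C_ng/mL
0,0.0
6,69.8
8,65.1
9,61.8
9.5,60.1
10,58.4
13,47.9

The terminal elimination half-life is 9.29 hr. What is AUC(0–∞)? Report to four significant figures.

AUC = 1269 ng/mL·hr

Trapezoidal AUC_0→13:
  [0→6]: (0.0+69.8)/2 × 6 = 209.4
  [6→8]: (69.8+65.1)/2 × 2 = 134.9
  [8→9]: (65.1+61.8)/2 × 1 = 63.45
  [9→9.5]: (61.8+60.1)/2 × 0.5 = 30.475
  [9.5→10]: (60.1+58.4)/2 × 0.5 = 29.625
  [10→13]: (58.4+47.9)/2 × 3 = 159.45
  Sum = 627.3 ng/mL·hr
k_e = ln2 / t½ = 0.693147 / 9.29 = 0.0746 hr^-1
Extrapolated tail: C_last / k_e = 47.9 / 0.0746 = 642.091
AUC_0→∞ = 627.3 + 642.091 = 1269.391 ng/mL·hr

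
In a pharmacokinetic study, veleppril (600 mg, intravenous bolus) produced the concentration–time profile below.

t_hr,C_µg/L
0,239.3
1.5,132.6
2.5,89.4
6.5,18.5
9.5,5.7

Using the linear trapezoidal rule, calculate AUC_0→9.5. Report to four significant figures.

Trapezoidal AUC_0→9.5:
  [0→1.5]: (239.3+132.6)/2 × 1.5 = 278.925
  [1.5→2.5]: (132.6+89.4)/2 × 1 = 111.0
  [2.5→6.5]: (89.4+18.5)/2 × 4 = 215.8
  [6.5→9.5]: (18.5+5.7)/2 × 3 = 36.3
  Sum = 642.025 µg/L·hr

AUC = 642.0 µg/L·hr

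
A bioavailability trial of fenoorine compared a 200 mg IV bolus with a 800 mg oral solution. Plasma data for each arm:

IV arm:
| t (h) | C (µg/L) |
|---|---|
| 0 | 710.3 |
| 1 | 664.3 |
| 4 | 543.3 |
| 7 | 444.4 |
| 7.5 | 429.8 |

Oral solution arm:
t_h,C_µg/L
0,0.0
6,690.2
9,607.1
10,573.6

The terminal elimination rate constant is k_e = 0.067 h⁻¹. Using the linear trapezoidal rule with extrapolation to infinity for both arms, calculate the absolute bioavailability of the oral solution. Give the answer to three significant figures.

Trapezoidal AUC_0→7.5 (IV):
  [0→1]: (710.3+664.3)/2 × 1 = 687.3
  [1→4]: (664.3+543.3)/2 × 3 = 1811.4
  [4→7]: (543.3+444.4)/2 × 3 = 1481.55
  [7→7.5]: (444.4+429.8)/2 × 0.5 = 218.55
  Sum = 4198.8 µg/L·h
IV tail: 429.8/0.067 = 6414.925; AUC_iv,0→∞ = 4198.8 + 6414.925 = 10613.725 µg/L·h
Trapezoidal AUC_0→10 (oral solution):
  [0→6]: (0.0+690.2)/2 × 6 = 2070.6
  [6→9]: (690.2+607.1)/2 × 3 = 1945.95
  [9→10]: (607.1+573.6)/2 × 1 = 590.35
  Sum = 4606.9 µg/L·h
oral solution tail: 573.6/0.067 = 8561.194; AUC_ev,0→∞ = 4606.9 + 8561.194 = 13168.094 µg/L·h
F = (AUC_ev/D_ev)/(AUC_iv/D_iv) = (13168.094/800)/(10613.725/200) = 16.4601/53.068625 = 0.3102

F = 0.310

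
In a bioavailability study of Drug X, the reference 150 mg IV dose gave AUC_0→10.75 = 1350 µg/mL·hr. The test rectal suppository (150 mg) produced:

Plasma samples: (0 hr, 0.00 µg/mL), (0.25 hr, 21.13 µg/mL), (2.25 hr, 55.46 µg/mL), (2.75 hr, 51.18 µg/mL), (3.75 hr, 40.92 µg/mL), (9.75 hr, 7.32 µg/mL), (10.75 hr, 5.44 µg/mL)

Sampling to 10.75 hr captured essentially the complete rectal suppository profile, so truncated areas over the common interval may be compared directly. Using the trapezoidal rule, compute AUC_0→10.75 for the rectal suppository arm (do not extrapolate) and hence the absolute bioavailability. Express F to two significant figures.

Trapezoidal AUC_0→10.75 (rectal suppository):
  [0→0.25]: (0.00+21.13)/2 × 0.25 = 2.64125
  [0.25→2.25]: (21.13+55.46)/2 × 2 = 76.59
  [2.25→2.75]: (55.46+51.18)/2 × 0.5 = 26.66
  [2.75→3.75]: (51.18+40.92)/2 × 1 = 46.05
  [3.75→9.75]: (40.92+7.32)/2 × 6 = 144.72
  [9.75→10.75]: (7.32+5.44)/2 × 1 = 6.38
  Sum = 303.04125 µg/mL·hr
F = (AUC_ev/D_ev)/(AUC_iv/D_iv) = (303.04125/150)/(1350/150) = 2.020275/9 = 0.2245

F = 0.22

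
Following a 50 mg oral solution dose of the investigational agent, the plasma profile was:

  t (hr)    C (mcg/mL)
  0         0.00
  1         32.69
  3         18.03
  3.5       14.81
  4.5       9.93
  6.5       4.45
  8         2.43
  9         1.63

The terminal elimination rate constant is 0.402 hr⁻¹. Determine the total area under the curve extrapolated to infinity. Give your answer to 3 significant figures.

Trapezoidal AUC_0→9:
  [0→1]: (0.00+32.69)/2 × 1 = 16.345
  [1→3]: (32.69+18.03)/2 × 2 = 50.72
  [3→3.5]: (18.03+14.81)/2 × 0.5 = 8.21
  [3.5→4.5]: (14.81+9.93)/2 × 1 = 12.37
  [4.5→6.5]: (9.93+4.45)/2 × 2 = 14.38
  [6.5→8]: (4.45+2.43)/2 × 1.5 = 5.16
  [8→9]: (2.43+1.63)/2 × 1 = 2.03
  Sum = 109.215 mcg/mL·hr
Extrapolated tail: C_last / k_e = 1.63 / 0.402 = 4.055
AUC_0→∞ = 109.215 + 4.055 = 113.27 mcg/mL·hr

AUC = 113 mcg/mL·hr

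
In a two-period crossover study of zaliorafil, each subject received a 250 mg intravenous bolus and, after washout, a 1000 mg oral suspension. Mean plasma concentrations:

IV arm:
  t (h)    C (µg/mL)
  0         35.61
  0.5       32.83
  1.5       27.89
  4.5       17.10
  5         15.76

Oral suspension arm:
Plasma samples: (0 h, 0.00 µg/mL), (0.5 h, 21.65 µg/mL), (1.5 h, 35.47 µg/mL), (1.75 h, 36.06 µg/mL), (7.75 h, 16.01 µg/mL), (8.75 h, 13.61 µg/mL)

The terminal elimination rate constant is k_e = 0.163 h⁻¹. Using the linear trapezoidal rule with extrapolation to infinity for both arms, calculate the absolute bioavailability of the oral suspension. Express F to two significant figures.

Trapezoidal AUC_0→5 (IV):
  [0→0.5]: (35.61+32.83)/2 × 0.5 = 17.11
  [0.5→1.5]: (32.83+27.89)/2 × 1 = 30.36
  [1.5→4.5]: (27.89+17.10)/2 × 3 = 67.485
  [4.5→5]: (17.10+15.76)/2 × 0.5 = 8.215
  Sum = 123.17 µg/mL·h
IV tail: 15.76/0.163 = 96.687; AUC_iv,0→∞ = 123.17 + 96.687 = 219.857 µg/mL·h
Trapezoidal AUC_0→8.75 (oral suspension):
  [0→0.5]: (0.00+21.65)/2 × 0.5 = 5.4125
  [0.5→1.5]: (21.65+35.47)/2 × 1 = 28.56
  [1.5→1.75]: (35.47+36.06)/2 × 0.25 = 8.94125
  [1.75→7.75]: (36.06+16.01)/2 × 6 = 156.21
  [7.75→8.75]: (16.01+13.61)/2 × 1 = 14.81
  Sum = 213.93375 µg/mL·h
oral suspension tail: 13.61/0.163 = 83.497; AUC_ev,0→∞ = 213.93375 + 83.497 = 297.43075 µg/mL·h
F = (AUC_ev/D_ev)/(AUC_iv/D_iv) = (297.43075/1000)/(219.857/250) = 0.29743075/0.879428 = 0.3382

F = 0.34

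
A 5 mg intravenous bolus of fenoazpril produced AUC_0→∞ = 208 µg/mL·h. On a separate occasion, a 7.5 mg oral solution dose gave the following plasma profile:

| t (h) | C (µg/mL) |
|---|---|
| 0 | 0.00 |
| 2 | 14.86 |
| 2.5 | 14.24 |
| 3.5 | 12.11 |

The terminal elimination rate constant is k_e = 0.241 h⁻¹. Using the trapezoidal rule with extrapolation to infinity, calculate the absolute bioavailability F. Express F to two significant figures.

Trapezoidal AUC_0→3.5 (oral solution):
  [0→2]: (0.00+14.86)/2 × 2 = 14.86
  [2→2.5]: (14.86+14.24)/2 × 0.5 = 7.275
  [2.5→3.5]: (14.24+12.11)/2 × 1 = 13.175
  Sum = 35.31 µg/mL·h
Tail: C_last/k_e = 12.11/0.241 = 50.249
AUC_0→∞ (oral solution) = 35.31 + 50.249 = 85.559 µg/mL·h
F = (AUC_ev/D_ev)/(AUC_iv/D_iv) = (85.559/7.5)/(208/5) = 11.4079/41.6 = 0.2742

F = 0.27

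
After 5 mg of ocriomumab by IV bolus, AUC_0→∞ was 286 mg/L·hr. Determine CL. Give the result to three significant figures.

CL = 0.0175 L/hr

CL = Dose_iv / AUC_0→∞
   = 5 / 286 = 0.0174825 L/hr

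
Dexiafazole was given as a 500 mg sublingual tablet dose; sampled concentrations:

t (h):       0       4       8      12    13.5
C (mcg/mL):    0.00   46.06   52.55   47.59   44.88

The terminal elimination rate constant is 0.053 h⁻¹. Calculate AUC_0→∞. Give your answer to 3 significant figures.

AUC = 1410 mcg/mL·h

Trapezoidal AUC_0→13.5:
  [0→4]: (0.00+46.06)/2 × 4 = 92.12
  [4→8]: (46.06+52.55)/2 × 4 = 197.22
  [8→12]: (52.55+47.59)/2 × 4 = 200.28
  [12→13.5]: (47.59+44.88)/2 × 1.5 = 69.3525
  Sum = 558.9725 mcg/mL·h
Extrapolated tail: C_last / k_e = 44.88 / 0.053 = 846.792
AUC_0→∞ = 558.9725 + 846.792 = 1405.7645 mcg/mL·h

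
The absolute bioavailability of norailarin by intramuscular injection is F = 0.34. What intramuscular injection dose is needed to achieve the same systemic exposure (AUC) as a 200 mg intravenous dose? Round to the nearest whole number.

D_intramuscular = 588 mg

For equal systemic exposure: F × D_ev = D_iv
D_ev = D_iv / F = 200 / 0.34 = 588.235 mg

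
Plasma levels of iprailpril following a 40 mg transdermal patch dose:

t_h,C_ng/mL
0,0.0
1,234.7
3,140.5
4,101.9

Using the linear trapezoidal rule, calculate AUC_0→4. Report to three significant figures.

AUC = 614 ng/mL·h

Trapezoidal AUC_0→4:
  [0→1]: (0.0+234.7)/2 × 1 = 117.35
  [1→3]: (234.7+140.5)/2 × 2 = 375.2
  [3→4]: (140.5+101.9)/2 × 1 = 121.2
  Sum = 613.75 ng/mL·h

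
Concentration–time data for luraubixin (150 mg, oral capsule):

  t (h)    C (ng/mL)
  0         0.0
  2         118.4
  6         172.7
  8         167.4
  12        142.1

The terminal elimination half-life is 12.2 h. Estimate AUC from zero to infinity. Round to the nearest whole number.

AUC = 4161 ng/mL·h

Trapezoidal AUC_0→12:
  [0→2]: (0.0+118.4)/2 × 2 = 118.4
  [2→6]: (118.4+172.7)/2 × 4 = 582.2
  [6→8]: (172.7+167.4)/2 × 2 = 340.1
  [8→12]: (167.4+142.1)/2 × 4 = 619.0
  Sum = 1659.7 ng/mL·h
k_e = ln2 / t½ = 0.693147 / 12.2 = 0.0568 h^-1
Extrapolated tail: C_last / k_e = 142.1 / 0.0568 = 2501.761
AUC_0→∞ = 1659.7 + 2501.761 = 4161.461 ng/mL·h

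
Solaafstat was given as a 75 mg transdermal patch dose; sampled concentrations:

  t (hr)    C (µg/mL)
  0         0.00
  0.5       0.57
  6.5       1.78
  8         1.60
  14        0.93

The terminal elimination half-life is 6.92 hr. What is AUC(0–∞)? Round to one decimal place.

AUC = 26.6 µg/mL·hr

Trapezoidal AUC_0→14:
  [0→0.5]: (0.00+0.57)/2 × 0.5 = 0.1425
  [0.5→6.5]: (0.57+1.78)/2 × 6 = 7.05
  [6.5→8]: (1.78+1.60)/2 × 1.5 = 2.535
  [8→14]: (1.60+0.93)/2 × 6 = 7.59
  Sum = 17.3175 µg/mL·hr
k_e = ln2 / t½ = 0.693147 / 6.92 = 0.1002 hr^-1
Extrapolated tail: C_last / k_e = 0.93 / 0.1002 = 9.281
AUC_0→∞ = 17.3175 + 9.281 = 26.5985 µg/mL·hr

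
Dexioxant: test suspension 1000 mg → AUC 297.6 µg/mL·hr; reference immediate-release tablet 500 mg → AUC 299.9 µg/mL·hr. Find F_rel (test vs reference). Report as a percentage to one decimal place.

F_rel = (AUC_test/D_test) / (AUC_ref/D_ref)
      = (297.6/1000) / (299.9/500)
      = 0.2976 / 0.5998 = 0.4962 = 49.62%

F_rel = 49.6%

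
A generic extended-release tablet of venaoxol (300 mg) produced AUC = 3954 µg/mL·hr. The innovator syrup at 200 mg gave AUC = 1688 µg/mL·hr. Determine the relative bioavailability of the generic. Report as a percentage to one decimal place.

F_rel = 156.2%

F_rel = (AUC_test/D_test) / (AUC_ref/D_ref)
      = (3954/300) / (1688/200)
      = 13.18 / 8.44 = 1.5616 = 156.16%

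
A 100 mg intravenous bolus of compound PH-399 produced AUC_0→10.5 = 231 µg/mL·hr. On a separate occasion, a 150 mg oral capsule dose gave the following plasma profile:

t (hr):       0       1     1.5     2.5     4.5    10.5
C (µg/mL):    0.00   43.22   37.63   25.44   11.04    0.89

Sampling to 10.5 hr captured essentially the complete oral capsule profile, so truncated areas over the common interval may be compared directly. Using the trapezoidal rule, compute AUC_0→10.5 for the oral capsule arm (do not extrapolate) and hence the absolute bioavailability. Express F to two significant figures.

F = 0.42

Trapezoidal AUC_0→10.5 (oral capsule):
  [0→1]: (0.00+43.22)/2 × 1 = 21.61
  [1→1.5]: (43.22+37.63)/2 × 0.5 = 20.2125
  [1.5→2.5]: (37.63+25.44)/2 × 1 = 31.535
  [2.5→4.5]: (25.44+11.04)/2 × 2 = 36.48
  [4.5→10.5]: (11.04+0.89)/2 × 6 = 35.79
  Sum = 145.6275 µg/mL·hr
F = (AUC_ev/D_ev)/(AUC_iv/D_iv) = (145.6275/150)/(231/100) = 0.97085/2.31 = 0.4203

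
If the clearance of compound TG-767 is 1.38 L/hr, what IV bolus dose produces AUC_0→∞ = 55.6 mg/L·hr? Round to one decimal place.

Dose_iv = CL × AUC_0→∞
     = 1.38 × 55.6 = 76.728 mg

Dose = 76.7 mg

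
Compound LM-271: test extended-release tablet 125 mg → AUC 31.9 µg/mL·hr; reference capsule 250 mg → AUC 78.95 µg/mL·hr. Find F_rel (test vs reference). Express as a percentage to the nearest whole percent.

F_rel = 81%

F_rel = (AUC_test/D_test) / (AUC_ref/D_ref)
      = (31.9/125) / (78.95/250)
      = 0.2552 / 0.3158 = 0.8081 = 80.81%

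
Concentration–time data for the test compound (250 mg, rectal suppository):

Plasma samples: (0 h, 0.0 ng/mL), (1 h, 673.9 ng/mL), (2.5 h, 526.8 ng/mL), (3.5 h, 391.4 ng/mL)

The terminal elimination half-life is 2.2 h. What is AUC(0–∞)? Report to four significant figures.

AUC = 2939 ng/mL·h

Trapezoidal AUC_0→3.5:
  [0→1]: (0.0+673.9)/2 × 1 = 336.95
  [1→2.5]: (673.9+526.8)/2 × 1.5 = 900.525
  [2.5→3.5]: (526.8+391.4)/2 × 1 = 459.1
  Sum = 1696.575 ng/mL·h
k_e = ln2 / t½ = 0.693147 / 2.2 = 0.3151 h^-1
Extrapolated tail: C_last / k_e = 391.4 / 0.3151 = 1242.145
AUC_0→∞ = 1696.575 + 1242.145 = 2938.72 ng/mL·h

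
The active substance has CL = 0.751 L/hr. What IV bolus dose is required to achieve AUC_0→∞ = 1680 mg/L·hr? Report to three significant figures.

Dose = 1260 mg

Dose_iv = CL × AUC_0→∞
     = 0.751 × 1680 = 1261.68 mg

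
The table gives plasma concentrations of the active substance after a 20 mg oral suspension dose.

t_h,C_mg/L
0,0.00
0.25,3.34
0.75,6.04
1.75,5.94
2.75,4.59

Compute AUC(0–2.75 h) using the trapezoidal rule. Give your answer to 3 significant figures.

AUC = 14.0 mg/L·h

Trapezoidal AUC_0→2.75:
  [0→0.25]: (0.00+3.34)/2 × 0.25 = 0.4175
  [0.25→0.75]: (3.34+6.04)/2 × 0.5 = 2.345
  [0.75→1.75]: (6.04+5.94)/2 × 1 = 5.99
  [1.75→2.75]: (5.94+4.59)/2 × 1 = 5.265
  Sum = 14.0175 mg/L·h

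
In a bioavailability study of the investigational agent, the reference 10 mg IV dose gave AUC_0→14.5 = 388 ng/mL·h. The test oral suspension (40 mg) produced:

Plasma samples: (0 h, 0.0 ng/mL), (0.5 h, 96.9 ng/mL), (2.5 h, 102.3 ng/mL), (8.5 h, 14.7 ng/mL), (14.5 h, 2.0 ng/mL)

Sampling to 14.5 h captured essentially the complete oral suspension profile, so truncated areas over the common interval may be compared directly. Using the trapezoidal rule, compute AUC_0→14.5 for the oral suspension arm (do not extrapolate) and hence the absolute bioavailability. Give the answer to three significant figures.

F = 0.402

Trapezoidal AUC_0→14.5 (oral suspension):
  [0→0.5]: (0.0+96.9)/2 × 0.5 = 24.225
  [0.5→2.5]: (96.9+102.3)/2 × 2 = 199.2
  [2.5→8.5]: (102.3+14.7)/2 × 6 = 351.0
  [8.5→14.5]: (14.7+2.0)/2 × 6 = 50.1
  Sum = 624.525 ng/mL·h
F = (AUC_ev/D_ev)/(AUC_iv/D_iv) = (624.525/40)/(388/10) = 15.613125/38.8 = 0.4024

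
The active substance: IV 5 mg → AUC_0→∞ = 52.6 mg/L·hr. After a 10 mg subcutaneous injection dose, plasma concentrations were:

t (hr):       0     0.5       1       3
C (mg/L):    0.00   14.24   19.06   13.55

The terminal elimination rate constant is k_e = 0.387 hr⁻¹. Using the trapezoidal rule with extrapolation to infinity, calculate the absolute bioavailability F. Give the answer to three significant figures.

F = 0.756

Trapezoidal AUC_0→3 (subcutaneous injection):
  [0→0.5]: (0.00+14.24)/2 × 0.5 = 3.56
  [0.5→1]: (14.24+19.06)/2 × 0.5 = 8.325
  [1→3]: (19.06+13.55)/2 × 2 = 32.61
  Sum = 44.495 mg/L·hr
Tail: C_last/k_e = 13.55/0.387 = 35.013
AUC_0→∞ (subcutaneous injection) = 44.495 + 35.013 = 79.508 mg/L·hr
F = (AUC_ev/D_ev)/(AUC_iv/D_iv) = (79.508/10)/(52.6/5) = 7.9508/10.52 = 0.7558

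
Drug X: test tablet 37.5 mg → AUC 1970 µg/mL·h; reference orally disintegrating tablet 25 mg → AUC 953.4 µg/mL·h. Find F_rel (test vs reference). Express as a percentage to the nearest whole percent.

F_rel = (AUC_test/D_test) / (AUC_ref/D_ref)
      = (1970/37.5) / (953.4/25)
      = 52.5333 / 38.136 = 1.3775 = 137.75%

F_rel = 138%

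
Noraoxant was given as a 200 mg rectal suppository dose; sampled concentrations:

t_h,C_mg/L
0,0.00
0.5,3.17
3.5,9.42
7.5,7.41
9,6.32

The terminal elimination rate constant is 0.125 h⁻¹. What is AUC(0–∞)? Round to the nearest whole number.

AUC = 114 mg/L·h

Trapezoidal AUC_0→9:
  [0→0.5]: (0.00+3.17)/2 × 0.5 = 0.7925
  [0.5→3.5]: (3.17+9.42)/2 × 3 = 18.885
  [3.5→7.5]: (9.42+7.41)/2 × 4 = 33.66
  [7.5→9]: (7.41+6.32)/2 × 1.5 = 10.2975
  Sum = 63.635 mg/L·h
Extrapolated tail: C_last / k_e = 6.32 / 0.125 = 50.560
AUC_0→∞ = 63.635 + 50.560 = 114.195 mg/L·h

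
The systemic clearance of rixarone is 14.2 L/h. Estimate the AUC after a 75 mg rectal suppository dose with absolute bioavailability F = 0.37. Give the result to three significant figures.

AUC = 1.95 mg/L·h

AUC_0→∞ = F × Dose / CL
        = 0.37 × 75 / 14.2 = 1.95423 mg/L·h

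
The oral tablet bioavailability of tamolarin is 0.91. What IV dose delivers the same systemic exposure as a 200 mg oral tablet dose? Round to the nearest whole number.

Systemic exposure from an extravascular dose = F × D_ev, so the equivalent IV dose is F × D_ev.
D_iv = F × D_ev = 0.91 × 200 = 182 mg

D_iv = 182 mg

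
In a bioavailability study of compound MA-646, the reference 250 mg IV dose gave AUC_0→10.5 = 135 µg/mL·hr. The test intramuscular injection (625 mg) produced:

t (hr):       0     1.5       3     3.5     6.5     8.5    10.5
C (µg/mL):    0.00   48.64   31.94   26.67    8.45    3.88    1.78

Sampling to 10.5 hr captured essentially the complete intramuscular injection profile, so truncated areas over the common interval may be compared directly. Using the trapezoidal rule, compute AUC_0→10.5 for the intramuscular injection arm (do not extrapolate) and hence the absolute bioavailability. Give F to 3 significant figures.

Trapezoidal AUC_0→10.5 (intramuscular injection):
  [0→1.5]: (0.00+48.64)/2 × 1.5 = 36.48
  [1.5→3]: (48.64+31.94)/2 × 1.5 = 60.435
  [3→3.5]: (31.94+26.67)/2 × 0.5 = 14.6525
  [3.5→6.5]: (26.67+8.45)/2 × 3 = 52.68
  [6.5→8.5]: (8.45+3.88)/2 × 2 = 12.33
  [8.5→10.5]: (3.88+1.78)/2 × 2 = 5.66
  Sum = 182.2375 µg/mL·hr
F = (AUC_ev/D_ev)/(AUC_iv/D_iv) = (182.2375/625)/(135/250) = 0.29158/0.54 = 0.5400

F = 0.540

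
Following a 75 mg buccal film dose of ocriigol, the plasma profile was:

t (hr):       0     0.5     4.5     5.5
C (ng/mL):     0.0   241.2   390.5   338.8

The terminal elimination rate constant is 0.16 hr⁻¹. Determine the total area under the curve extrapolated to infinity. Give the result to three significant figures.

AUC = 3810 ng/mL·hr

Trapezoidal AUC_0→5.5:
  [0→0.5]: (0.0+241.2)/2 × 0.5 = 60.3
  [0.5→4.5]: (241.2+390.5)/2 × 4 = 1263.4
  [4.5→5.5]: (390.5+338.8)/2 × 1 = 364.65
  Sum = 1688.35 ng/mL·hr
Extrapolated tail: C_last / k_e = 338.8 / 0.16 = 2117.500
AUC_0→∞ = 1688.35 + 2117.500 = 3805.85 ng/mL·hr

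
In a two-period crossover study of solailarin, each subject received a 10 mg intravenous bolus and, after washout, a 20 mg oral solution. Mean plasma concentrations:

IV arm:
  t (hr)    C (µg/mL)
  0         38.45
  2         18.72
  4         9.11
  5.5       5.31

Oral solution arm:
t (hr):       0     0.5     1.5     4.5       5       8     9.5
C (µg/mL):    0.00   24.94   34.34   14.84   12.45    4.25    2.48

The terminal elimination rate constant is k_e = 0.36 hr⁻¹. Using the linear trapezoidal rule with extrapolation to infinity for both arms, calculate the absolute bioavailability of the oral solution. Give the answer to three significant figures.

F = 0.694

Trapezoidal AUC_0→5.5 (IV):
  [0→2]: (38.45+18.72)/2 × 2 = 57.17
  [2→4]: (18.72+9.11)/2 × 2 = 27.83
  [4→5.5]: (9.11+5.31)/2 × 1.5 = 10.815
  Sum = 95.815 µg/mL·hr
IV tail: 5.31/0.36 = 14.750; AUC_iv,0→∞ = 95.815 + 14.750 = 110.565 µg/mL·hr
Trapezoidal AUC_0→9.5 (oral solution):
  [0→0.5]: (0.00+24.94)/2 × 0.5 = 6.235
  [0.5→1.5]: (24.94+34.34)/2 × 1 = 29.64
  [1.5→4.5]: (34.34+14.84)/2 × 3 = 73.77
  [4.5→5]: (14.84+12.45)/2 × 0.5 = 6.8225
  [5→8]: (12.45+4.25)/2 × 3 = 25.05
  [8→9.5]: (4.25+2.48)/2 × 1.5 = 5.0475
  Sum = 146.565 µg/mL·hr
oral solution tail: 2.48/0.36 = 6.889; AUC_ev,0→∞ = 146.565 + 6.889 = 153.454 µg/mL·hr
F = (AUC_ev/D_ev)/(AUC_iv/D_iv) = (153.454/20)/(110.565/10) = 7.6727/11.0565 = 0.6940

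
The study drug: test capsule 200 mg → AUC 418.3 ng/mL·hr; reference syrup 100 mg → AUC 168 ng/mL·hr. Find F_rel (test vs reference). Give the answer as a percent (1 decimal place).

F_rel = 124.5%

F_rel = (AUC_test/D_test) / (AUC_ref/D_ref)
      = (418.3/200) / (168/100)
      = 2.0915 / 1.68 = 1.2449 = 124.49%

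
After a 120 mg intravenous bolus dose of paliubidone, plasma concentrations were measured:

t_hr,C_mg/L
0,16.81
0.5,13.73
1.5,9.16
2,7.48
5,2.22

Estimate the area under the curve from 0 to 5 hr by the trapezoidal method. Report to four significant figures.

Trapezoidal AUC_0→5:
  [0→0.5]: (16.81+13.73)/2 × 0.5 = 7.635
  [0.5→1.5]: (13.73+9.16)/2 × 1 = 11.445
  [1.5→2]: (9.16+7.48)/2 × 0.5 = 4.16
  [2→5]: (7.48+2.22)/2 × 3 = 14.55
  Sum = 37.79 mg/L·hr

AUC = 37.79 mg/L·hr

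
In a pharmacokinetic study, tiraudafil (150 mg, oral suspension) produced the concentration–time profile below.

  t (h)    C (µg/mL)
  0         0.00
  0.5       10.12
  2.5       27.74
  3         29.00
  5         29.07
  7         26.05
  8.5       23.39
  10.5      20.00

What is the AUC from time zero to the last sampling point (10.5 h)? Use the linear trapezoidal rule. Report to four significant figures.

Trapezoidal AUC_0→10.5:
  [0→0.5]: (0.00+10.12)/2 × 0.5 = 2.53
  [0.5→2.5]: (10.12+27.74)/2 × 2 = 37.86
  [2.5→3]: (27.74+29.00)/2 × 0.5 = 14.185
  [3→5]: (29.00+29.07)/2 × 2 = 58.07
  [5→7]: (29.07+26.05)/2 × 2 = 55.12
  [7→8.5]: (26.05+23.39)/2 × 1.5 = 37.08
  [8.5→10.5]: (23.39+20.00)/2 × 2 = 43.39
  Sum = 248.235 µg/mL·h

AUC = 248.2 µg/mL·h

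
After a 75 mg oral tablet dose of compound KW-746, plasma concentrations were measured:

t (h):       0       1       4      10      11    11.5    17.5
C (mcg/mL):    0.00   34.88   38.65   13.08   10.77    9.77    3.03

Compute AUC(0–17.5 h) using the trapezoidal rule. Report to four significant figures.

Trapezoidal AUC_0→17.5:
  [0→1]: (0.00+34.88)/2 × 1 = 17.44
  [1→4]: (34.88+38.65)/2 × 3 = 110.295
  [4→10]: (38.65+13.08)/2 × 6 = 155.19
  [10→11]: (13.08+10.77)/2 × 1 = 11.925
  [11→11.5]: (10.77+9.77)/2 × 0.5 = 5.135
  [11.5→17.5]: (9.77+3.03)/2 × 6 = 38.4
  Sum = 338.385 mcg/mL·h

AUC = 338.4 mcg/mL·h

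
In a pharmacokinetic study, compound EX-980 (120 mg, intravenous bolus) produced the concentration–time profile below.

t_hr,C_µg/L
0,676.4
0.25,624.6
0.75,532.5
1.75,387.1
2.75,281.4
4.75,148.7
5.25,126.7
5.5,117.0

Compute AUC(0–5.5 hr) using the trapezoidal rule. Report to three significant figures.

Trapezoidal AUC_0→5.5:
  [0→0.25]: (676.4+624.6)/2 × 0.25 = 162.625
  [0.25→0.75]: (624.6+532.5)/2 × 0.5 = 289.275
  [0.75→1.75]: (532.5+387.1)/2 × 1 = 459.8
  [1.75→2.75]: (387.1+281.4)/2 × 1 = 334.25
  [2.75→4.75]: (281.4+148.7)/2 × 2 = 430.1
  [4.75→5.25]: (148.7+126.7)/2 × 0.5 = 68.85
  [5.25→5.5]: (126.7+117.0)/2 × 0.25 = 30.4625
  Sum = 1775.3625 µg/L·hr

AUC = 1780 µg/L·hr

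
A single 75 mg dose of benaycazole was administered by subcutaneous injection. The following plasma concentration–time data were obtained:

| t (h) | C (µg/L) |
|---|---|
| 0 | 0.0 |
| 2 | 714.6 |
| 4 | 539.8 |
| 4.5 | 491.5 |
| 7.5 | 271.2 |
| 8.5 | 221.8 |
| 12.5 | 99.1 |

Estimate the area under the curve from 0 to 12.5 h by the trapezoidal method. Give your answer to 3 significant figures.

AUC = 4260 µg/L·h

Trapezoidal AUC_0→12.5:
  [0→2]: (0.0+714.6)/2 × 2 = 714.6
  [2→4]: (714.6+539.8)/2 × 2 = 1254.4
  [4→4.5]: (539.8+491.5)/2 × 0.5 = 257.825
  [4.5→7.5]: (491.5+271.2)/2 × 3 = 1144.05
  [7.5→8.5]: (271.2+221.8)/2 × 1 = 246.5
  [8.5→12.5]: (221.8+99.1)/2 × 4 = 641.8
  Sum = 4259.175 µg/L·h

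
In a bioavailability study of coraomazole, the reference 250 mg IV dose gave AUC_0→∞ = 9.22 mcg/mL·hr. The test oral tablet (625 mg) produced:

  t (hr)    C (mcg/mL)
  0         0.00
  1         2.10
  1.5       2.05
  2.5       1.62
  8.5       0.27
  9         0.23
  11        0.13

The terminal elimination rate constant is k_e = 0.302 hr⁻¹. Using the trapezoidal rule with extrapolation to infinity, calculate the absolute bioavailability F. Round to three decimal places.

F = 0.456

Trapezoidal AUC_0→11 (oral tablet):
  [0→1]: (0.00+2.10)/2 × 1 = 1.05
  [1→1.5]: (2.10+2.05)/2 × 0.5 = 1.0375
  [1.5→2.5]: (2.05+1.62)/2 × 1 = 1.835
  [2.5→8.5]: (1.62+0.27)/2 × 6 = 5.67
  [8.5→9]: (0.27+0.23)/2 × 0.5 = 0.125
  [9→11]: (0.23+0.13)/2 × 2 = 0.36
  Sum = 10.0775 mcg/mL·hr
Tail: C_last/k_e = 0.13/0.302 = 0.430
AUC_0→∞ (oral tablet) = 10.0775 + 0.430 = 10.5075 mcg/mL·hr
F = (AUC_ev/D_ev)/(AUC_iv/D_iv) = (10.5075/625)/(9.22/250) = 0.016812/0.03688 = 0.4559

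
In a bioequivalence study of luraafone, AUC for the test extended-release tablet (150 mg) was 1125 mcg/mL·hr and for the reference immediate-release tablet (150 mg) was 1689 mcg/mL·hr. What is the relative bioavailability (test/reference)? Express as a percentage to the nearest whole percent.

F_rel = 67%

F_rel = (AUC_test/D_test) / (AUC_ref/D_ref)
      = (1125/150) / (1689/150)
      = 7.5 / 11.26 = 0.6661 = 66.61%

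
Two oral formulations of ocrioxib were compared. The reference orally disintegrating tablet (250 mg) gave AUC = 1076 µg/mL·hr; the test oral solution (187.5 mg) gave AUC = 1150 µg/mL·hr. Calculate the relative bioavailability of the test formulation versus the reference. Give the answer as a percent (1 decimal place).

F_rel = 142.5%

F_rel = (AUC_test/D_test) / (AUC_ref/D_ref)
      = (1150/187.5) / (1076/250)
      = 6.13333 / 4.304 = 1.4250 = 142.50%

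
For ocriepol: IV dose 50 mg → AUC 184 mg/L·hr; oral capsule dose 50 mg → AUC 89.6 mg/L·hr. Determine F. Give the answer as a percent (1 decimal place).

F = (AUC_ev / D_ev) / (AUC_iv / D_iv)
  = (89.6/50) / (184/50)
  = 1.792 / 3.68 = 0.4870
  = 48.70%

F = 48.7%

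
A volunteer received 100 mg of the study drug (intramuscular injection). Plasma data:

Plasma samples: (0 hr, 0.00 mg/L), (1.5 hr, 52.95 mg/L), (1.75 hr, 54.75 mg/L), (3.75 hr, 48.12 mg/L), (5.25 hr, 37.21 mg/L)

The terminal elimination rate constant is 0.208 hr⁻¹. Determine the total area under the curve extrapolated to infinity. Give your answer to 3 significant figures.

Trapezoidal AUC_0→5.25:
  [0→1.5]: (0.00+52.95)/2 × 1.5 = 39.7125
  [1.5→1.75]: (52.95+54.75)/2 × 0.25 = 13.4625
  [1.75→3.75]: (54.75+48.12)/2 × 2 = 102.87
  [3.75→5.25]: (48.12+37.21)/2 × 1.5 = 63.9975
  Sum = 220.0425 mg/L·hr
Extrapolated tail: C_last / k_e = 37.21 / 0.208 = 178.894
AUC_0→∞ = 220.0425 + 178.894 = 398.9365 mg/L·hr

AUC = 399 mg/L·hr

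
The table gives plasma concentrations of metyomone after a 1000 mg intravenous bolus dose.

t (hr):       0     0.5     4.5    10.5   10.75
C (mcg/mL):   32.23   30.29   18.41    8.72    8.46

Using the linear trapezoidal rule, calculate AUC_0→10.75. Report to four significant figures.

Trapezoidal AUC_0→10.75:
  [0→0.5]: (32.23+30.29)/2 × 0.5 = 15.63
  [0.5→4.5]: (30.29+18.41)/2 × 4 = 97.4
  [4.5→10.5]: (18.41+8.72)/2 × 6 = 81.39
  [10.5→10.75]: (8.72+8.46)/2 × 0.25 = 2.1475
  Sum = 196.5675 mcg/mL·hr

AUC = 196.6 mcg/mL·hr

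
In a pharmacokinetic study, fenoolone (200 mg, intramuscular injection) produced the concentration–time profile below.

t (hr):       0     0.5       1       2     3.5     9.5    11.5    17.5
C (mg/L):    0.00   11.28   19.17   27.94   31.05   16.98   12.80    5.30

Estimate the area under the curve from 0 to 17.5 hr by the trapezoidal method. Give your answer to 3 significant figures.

AUC = 306 mg/L·hr

Trapezoidal AUC_0→17.5:
  [0→0.5]: (0.00+11.28)/2 × 0.5 = 2.82
  [0.5→1]: (11.28+19.17)/2 × 0.5 = 7.6125
  [1→2]: (19.17+27.94)/2 × 1 = 23.555
  [2→3.5]: (27.94+31.05)/2 × 1.5 = 44.2425
  [3.5→9.5]: (31.05+16.98)/2 × 6 = 144.09
  [9.5→11.5]: (16.98+12.80)/2 × 2 = 29.78
  [11.5→17.5]: (12.80+5.30)/2 × 6 = 54.3
  Sum = 306.4 mg/L·hr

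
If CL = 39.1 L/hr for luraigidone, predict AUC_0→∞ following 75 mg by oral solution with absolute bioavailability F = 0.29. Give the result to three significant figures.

AUC_0→∞ = F × Dose / CL
        = 0.29 × 75 / 39.1 = 0.556266 mg/L·hr

AUC = 0.556 mg/L·hr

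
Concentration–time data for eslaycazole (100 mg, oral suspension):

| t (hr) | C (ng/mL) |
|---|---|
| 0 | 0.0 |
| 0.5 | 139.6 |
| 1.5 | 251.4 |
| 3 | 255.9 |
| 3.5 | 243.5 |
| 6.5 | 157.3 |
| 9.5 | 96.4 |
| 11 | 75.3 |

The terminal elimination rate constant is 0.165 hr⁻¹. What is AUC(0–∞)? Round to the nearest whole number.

Trapezoidal AUC_0→11:
  [0→0.5]: (0.0+139.6)/2 × 0.5 = 34.9
  [0.5→1.5]: (139.6+251.4)/2 × 1 = 195.5
  [1.5→3]: (251.4+255.9)/2 × 1.5 = 380.475
  [3→3.5]: (255.9+243.5)/2 × 0.5 = 124.85
  [3.5→6.5]: (243.5+157.3)/2 × 3 = 601.2
  [6.5→9.5]: (157.3+96.4)/2 × 3 = 380.55
  [9.5→11]: (96.4+75.3)/2 × 1.5 = 128.775
  Sum = 1846.25 ng/mL·hr
Extrapolated tail: C_last / k_e = 75.3 / 0.165 = 456.364
AUC_0→∞ = 1846.25 + 456.364 = 2302.614 ng/mL·hr

AUC = 2303 ng/mL·hr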